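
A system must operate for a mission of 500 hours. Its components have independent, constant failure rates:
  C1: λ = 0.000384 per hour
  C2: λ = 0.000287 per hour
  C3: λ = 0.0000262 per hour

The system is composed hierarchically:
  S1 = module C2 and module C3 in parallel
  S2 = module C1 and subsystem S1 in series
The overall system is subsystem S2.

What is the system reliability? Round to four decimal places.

0.8239

R(C1) = exp(−0.000384 × 500) = 0.825307
R(C2) = exp(−0.000287 × 500) = 0.866321
R(C3) = exp(−0.0000262 × 500) = 0.986985
Parallel (C2 and C3): 1 − (1 − 0.866321)(1 − 0.986985) = 0.998260
Series (C1 and [0.998260]): 0.825307 × 0.998260 = 0.8239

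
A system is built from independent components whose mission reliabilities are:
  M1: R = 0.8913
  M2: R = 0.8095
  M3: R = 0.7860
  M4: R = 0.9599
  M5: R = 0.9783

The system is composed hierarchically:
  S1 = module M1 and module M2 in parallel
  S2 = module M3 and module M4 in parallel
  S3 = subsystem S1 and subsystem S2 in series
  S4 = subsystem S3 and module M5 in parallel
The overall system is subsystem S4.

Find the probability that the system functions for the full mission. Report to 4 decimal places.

Parallel (M1 and M2): 1 − (1 − 0.891300)(1 − 0.809500) = 0.979293
Parallel (M3 and M4): 1 − (1 − 0.786000)(1 − 0.959900) = 0.991419
Series ([0.979293] and [0.991419]): 0.979293 × 0.991419 = 0.970890
Parallel ([0.970890] and M5): 1 − (1 − 0.970890)(1 − 0.978300) = 0.9994

0.9994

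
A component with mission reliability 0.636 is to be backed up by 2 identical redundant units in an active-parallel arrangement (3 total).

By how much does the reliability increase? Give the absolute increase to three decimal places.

R_before = 0.636
R_after = 1 − (1 − 0.636)^3 = 0.952
ΔR = 0.952 − 0.636 = 0.316

0.316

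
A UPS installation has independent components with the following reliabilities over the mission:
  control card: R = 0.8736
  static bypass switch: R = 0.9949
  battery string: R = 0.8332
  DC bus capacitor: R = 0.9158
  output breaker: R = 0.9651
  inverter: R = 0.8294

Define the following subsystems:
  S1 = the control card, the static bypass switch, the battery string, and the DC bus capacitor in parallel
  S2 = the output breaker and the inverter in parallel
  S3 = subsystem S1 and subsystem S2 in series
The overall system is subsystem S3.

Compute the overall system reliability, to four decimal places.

Parallel (control card, static bypass switch, battery string, and DC bus capacitor): 1 − (1 − 0.873600)(1 − 0.994900)(1 − 0.833200)(1 − 0.915800) = 0.999991
Parallel (output breaker and inverter): 1 − (1 − 0.965100)(1 − 0.829400) = 0.994046
Series ([0.999991] and [0.994046]): 0.999991 × 0.994046 = 0.9940

0.9940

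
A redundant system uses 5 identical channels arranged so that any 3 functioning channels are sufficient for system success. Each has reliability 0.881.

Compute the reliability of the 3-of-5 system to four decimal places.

R = Σ_{i=3}^{5} C(5,i) p^i (1−p)^{5−i} with p = 0.881
C(5,3)·0.881^3·0.119^2 = 0.096833
C(5,4)·0.881^4·0.119^1 = 0.358443
C(5,5)·0.881^5·0.119^0 = 0.530737
Sum = 0.9860

0.9860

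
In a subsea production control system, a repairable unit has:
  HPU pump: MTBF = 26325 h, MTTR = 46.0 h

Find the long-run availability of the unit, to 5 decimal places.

0.99826

A(HPU pump) = MTBF/(MTBF+MTTR) = 26325/(26325+46.0) = 0.99826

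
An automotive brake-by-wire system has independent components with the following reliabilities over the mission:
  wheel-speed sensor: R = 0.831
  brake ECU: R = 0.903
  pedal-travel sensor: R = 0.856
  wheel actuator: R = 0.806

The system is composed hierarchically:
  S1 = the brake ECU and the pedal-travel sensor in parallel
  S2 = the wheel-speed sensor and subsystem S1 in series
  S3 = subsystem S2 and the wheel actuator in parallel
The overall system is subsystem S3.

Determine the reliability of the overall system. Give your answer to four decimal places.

Parallel (brake ECU and pedal-travel sensor): 1 − (1 − 0.903000)(1 − 0.856000) = 0.986032
Series (wheel-speed sensor and [0.986032]): 0.831000 × 0.986032 = 0.819393
Parallel ([0.819393] and wheel actuator): 1 − (1 − 0.819393)(1 − 0.806000) = 0.9650

0.9650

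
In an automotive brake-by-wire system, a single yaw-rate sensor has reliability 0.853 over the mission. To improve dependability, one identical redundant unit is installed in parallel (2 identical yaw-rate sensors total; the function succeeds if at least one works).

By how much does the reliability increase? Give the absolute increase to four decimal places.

R_before = 0.853
R_after = 1 − (1 − 0.853)^2 = 0.9784
ΔR = 0.9784 − 0.853 = 0.1254

0.1254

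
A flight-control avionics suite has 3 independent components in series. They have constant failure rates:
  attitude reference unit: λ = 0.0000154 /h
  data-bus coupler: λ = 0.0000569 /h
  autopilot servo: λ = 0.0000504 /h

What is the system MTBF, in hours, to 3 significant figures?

8150

Series of exponential components: λ_sys = Σ λ_i
λ_sys = 0.0000154 + 0.0000569 + 0.0000504 = 1.2270e-04 /h
MTBF = 1 / λ_sys = 8150 h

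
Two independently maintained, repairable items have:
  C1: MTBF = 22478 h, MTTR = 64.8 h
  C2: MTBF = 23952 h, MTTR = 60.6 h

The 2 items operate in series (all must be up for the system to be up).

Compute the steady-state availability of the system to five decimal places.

A(C1) = MTBF/(MTBF+MTTR) = 22478/(22478+64.8) = 0.997125
A(C2) = MTBF/(MTBF+MTTR) = 23952/(23952+60.6) = 0.997476
Series availability: 0.997125 × 0.997476 = 0.99461

0.99461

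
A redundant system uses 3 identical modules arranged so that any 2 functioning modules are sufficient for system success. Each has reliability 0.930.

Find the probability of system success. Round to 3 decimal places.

R = Σ_{i=2}^{3} C(3,i) p^i (1−p)^{3−i} with p = 0.930
C(3,2)·0.930^2·0.070^1 = 0.18163
C(3,3)·0.930^3·0.070^0 = 0.80436
Sum = 0.986

0.986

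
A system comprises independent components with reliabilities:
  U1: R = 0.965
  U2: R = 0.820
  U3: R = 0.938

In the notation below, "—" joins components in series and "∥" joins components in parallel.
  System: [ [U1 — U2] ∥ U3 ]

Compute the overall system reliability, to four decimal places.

0.9871

Series (U1 and U2): 0.965000 × 0.820000 = 0.791300
Parallel ([0.791300] and U3): 1 − (1 − 0.791300)(1 − 0.938000) = 0.9871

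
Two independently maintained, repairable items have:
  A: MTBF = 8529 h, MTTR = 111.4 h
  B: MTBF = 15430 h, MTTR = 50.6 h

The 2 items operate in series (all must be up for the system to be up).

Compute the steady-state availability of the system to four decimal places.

0.9839

A(A) = MTBF/(MTBF+MTTR) = 8529/(8529+111.4) = 0.987107
A(B) = MTBF/(MTBF+MTTR) = 15430/(15430+50.6) = 0.996731
Series availability: 0.987107 × 0.996731 = 0.9839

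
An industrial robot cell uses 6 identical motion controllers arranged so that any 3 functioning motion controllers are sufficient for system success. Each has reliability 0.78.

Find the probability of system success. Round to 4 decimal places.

R = Σ_{i=3}^{6} C(6,i) p^i (1−p)^{6−i} with p = 0.78
C(6,3)·0.78^3·0.22^3 = 0.101061
C(6,4)·0.78^4·0.22^2 = 0.268729
C(6,5)·0.78^5·0.22^1 = 0.381107
C(6,6)·0.78^6·0.22^0 = 0.225200
Sum = 0.9761

0.9761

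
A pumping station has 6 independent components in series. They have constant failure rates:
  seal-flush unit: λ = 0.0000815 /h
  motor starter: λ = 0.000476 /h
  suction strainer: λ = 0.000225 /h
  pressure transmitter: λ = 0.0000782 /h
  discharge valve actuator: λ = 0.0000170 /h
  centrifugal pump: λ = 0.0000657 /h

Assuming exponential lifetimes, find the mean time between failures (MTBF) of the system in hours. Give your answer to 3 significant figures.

Series of exponential components: λ_sys = Σ λ_i
λ_sys = 0.0000815 + 0.000476 + 0.000225 + 0.0000782 + 0.0000170 + 0.0000657 = 9.4340e-04 /h
MTBF = 1 / λ_sys = 1060 h

1060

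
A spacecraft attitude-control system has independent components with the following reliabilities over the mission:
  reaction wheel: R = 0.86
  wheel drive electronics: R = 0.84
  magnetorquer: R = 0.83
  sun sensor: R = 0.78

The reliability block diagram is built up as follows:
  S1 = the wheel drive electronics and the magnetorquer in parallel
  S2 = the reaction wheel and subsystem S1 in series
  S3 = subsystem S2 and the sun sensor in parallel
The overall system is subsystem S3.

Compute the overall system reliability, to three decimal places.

Parallel (wheel drive electronics and magnetorquer): 1 − (1 − 0.84000)(1 − 0.83000) = 0.97280
Series (reaction wheel and [0.97280]): 0.86000 × 0.97280 = 0.83661
Parallel ([0.83661] and sun sensor): 1 − (1 − 0.83661)(1 − 0.78000) = 0.964

0.964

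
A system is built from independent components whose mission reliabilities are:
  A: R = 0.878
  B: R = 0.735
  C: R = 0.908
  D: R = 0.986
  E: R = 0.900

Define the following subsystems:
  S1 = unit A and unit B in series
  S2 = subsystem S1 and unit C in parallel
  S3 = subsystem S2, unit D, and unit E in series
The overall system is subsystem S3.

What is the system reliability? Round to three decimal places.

Series (A and B): 0.87800 × 0.73500 = 0.64533
Parallel ([0.64533] and C): 1 − (1 − 0.64533)(1 − 0.90800) = 0.96737
Series ([0.96737], D, and E): 0.96737 × 0.98600 × 0.90000 = 0.858

0.858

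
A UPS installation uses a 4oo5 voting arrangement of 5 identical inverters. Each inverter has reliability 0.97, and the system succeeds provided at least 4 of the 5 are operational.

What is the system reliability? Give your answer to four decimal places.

0.9915

R = Σ_{i=4}^{5} C(5,i) p^i (1−p)^{5−i} with p = 0.97
C(5,4)·0.97^4·0.03^1 = 0.132794
C(5,5)·0.97^5·0.03^0 = 0.858734
Sum = 0.9915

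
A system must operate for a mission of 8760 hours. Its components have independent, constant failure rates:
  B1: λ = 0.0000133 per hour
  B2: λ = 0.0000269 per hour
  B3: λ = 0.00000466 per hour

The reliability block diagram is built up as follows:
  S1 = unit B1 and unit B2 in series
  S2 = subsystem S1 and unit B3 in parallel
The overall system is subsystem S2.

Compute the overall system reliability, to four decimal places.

0.9881

R(B1) = exp(−0.0000133 × 8760) = 0.890023
R(B2) = exp(−0.0000269 × 8760) = 0.790062
R(B3) = exp(−0.00000466 × 8760) = 0.960000
Series (B1 and B2): 0.890023 × 0.790062 = 0.703173
Parallel ([0.703173] and B3): 1 − (1 − 0.703173)(1 − 0.960000) = 0.9881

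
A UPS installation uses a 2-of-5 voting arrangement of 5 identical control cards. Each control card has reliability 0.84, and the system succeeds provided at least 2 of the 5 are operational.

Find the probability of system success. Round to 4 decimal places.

0.9971

R = Σ_{i=2}^{5} C(5,i) p^i (1−p)^{5−i} with p = 0.84
C(5,2)·0.84^2·0.16^3 = 0.028901
C(5,3)·0.84^3·0.16^2 = 0.151732
C(5,4)·0.84^4·0.16^1 = 0.398297
C(5,5)·0.84^5·0.16^0 = 0.418212
Sum = 0.9971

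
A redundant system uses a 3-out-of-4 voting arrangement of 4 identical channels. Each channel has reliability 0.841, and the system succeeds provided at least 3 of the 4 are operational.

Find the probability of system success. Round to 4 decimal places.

R = Σ_{i=3}^{4} C(4,i) p^i (1−p)^{4−i} with p = 0.841
C(4,3)·0.841^3·0.159^1 = 0.378308
C(4,4)·0.841^4·0.159^0 = 0.500246
Sum = 0.8786

0.8786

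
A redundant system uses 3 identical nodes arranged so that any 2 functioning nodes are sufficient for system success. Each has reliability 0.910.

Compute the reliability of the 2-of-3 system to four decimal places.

0.9772

R = Σ_{i=2}^{3} C(3,i) p^i (1−p)^{3−i} with p = 0.910
C(3,2)·0.910^2·0.090^1 = 0.223587
C(3,3)·0.910^3·0.090^0 = 0.753571
Sum = 0.9772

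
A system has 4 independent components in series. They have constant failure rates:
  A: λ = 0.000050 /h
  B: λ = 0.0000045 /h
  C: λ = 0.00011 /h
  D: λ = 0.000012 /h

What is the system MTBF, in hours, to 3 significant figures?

5670

Series of exponential components: λ_sys = Σ λ_i
λ_sys = 0.000050 + 0.0000045 + 0.00011 + 0.000012 = 1.7650e-04 /h
MTBF = 1 / λ_sys = 5670 h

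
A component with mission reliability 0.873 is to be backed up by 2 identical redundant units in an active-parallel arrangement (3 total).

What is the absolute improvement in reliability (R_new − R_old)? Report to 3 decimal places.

0.125

R_before = 0.873
R_after = 1 − (1 − 0.873)^3 = 0.998
ΔR = 0.998 − 0.873 = 0.125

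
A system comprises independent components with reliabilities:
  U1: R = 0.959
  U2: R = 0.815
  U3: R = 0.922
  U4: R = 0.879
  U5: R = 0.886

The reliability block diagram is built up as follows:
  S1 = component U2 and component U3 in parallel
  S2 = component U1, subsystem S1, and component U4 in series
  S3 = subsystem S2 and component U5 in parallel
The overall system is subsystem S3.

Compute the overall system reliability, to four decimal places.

Parallel (U2 and U3): 1 − (1 − 0.815000)(1 − 0.922000) = 0.985570
Series (U1, [0.985570], and U4): 0.959000 × 0.985570 × 0.879000 = 0.830797
Parallel ([0.830797] and U5): 1 − (1 − 0.830797)(1 − 0.886000) = 0.9807

0.9807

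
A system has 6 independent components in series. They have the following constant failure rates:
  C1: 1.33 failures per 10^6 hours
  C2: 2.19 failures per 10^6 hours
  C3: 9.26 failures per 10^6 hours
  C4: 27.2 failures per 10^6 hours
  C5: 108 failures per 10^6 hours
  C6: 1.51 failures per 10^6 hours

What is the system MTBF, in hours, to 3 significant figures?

6690

Series of exponential components: λ_sys = Σ λ_i
λ_sys = 0.00000133 + 0.00000219 + 0.00000926 + 0.0000272 + 0.000108 + 0.00000151 = 1.4949e-04 /h
MTBF = 1 / λ_sys = 6690 h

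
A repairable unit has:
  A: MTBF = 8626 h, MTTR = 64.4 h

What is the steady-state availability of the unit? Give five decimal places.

0.99259

A(A) = MTBF/(MTBF+MTTR) = 8626/(8626+64.4) = 0.99259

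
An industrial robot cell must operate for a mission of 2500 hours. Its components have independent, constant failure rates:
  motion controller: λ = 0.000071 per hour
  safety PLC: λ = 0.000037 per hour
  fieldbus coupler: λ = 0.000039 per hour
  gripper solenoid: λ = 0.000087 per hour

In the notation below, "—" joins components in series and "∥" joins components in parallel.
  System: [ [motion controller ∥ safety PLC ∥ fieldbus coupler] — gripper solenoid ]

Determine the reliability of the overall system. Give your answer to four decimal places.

R(motion controller) = exp(−0.000071 × 2500) = 0.837361
R(safety PLC) = exp(−0.000037 × 2500) = 0.911649
R(fieldbus coupler) = exp(−0.000039 × 2500) = 0.907102
R(gripper solenoid) = exp(−0.000087 × 2500) = 0.804528
Parallel (motion controller, safety PLC, and fieldbus coupler): 1 − (1 − 0.837361)(1 − 0.911649)(1 − 0.907102) = 0.998665
Series ([0.998665] and gripper solenoid): 0.998665 × 0.804528 = 0.8035

0.8035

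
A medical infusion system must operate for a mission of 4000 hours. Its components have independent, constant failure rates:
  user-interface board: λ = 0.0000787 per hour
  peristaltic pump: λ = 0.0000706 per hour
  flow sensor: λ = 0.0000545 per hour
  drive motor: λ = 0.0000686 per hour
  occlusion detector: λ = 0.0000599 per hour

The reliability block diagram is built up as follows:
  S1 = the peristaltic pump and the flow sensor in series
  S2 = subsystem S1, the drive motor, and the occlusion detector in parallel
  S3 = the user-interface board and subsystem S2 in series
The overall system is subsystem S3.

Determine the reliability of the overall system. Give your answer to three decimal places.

R(user-interface board) = exp(−0.0000787 × 4000) = 0.72993
R(peristaltic pump) = exp(−0.0000706 × 4000) = 0.75397
R(flow sensor) = exp(−0.0000545 × 4000) = 0.80413
R(drive motor) = exp(−0.0000686 × 4000) = 0.76003
R(occlusion detector) = exp(−0.0000599 × 4000) = 0.78694
Series (peristaltic pump and flow sensor): 0.75397 × 0.80413 = 0.60629
Parallel ([0.60629], drive motor, and occlusion detector): 1 − (1 − 0.60629)(1 − 0.76003)(1 − 0.78694) = 0.97987
Series (user-interface board and [0.97987]): 0.72993 × 0.97987 = 0.715

0.715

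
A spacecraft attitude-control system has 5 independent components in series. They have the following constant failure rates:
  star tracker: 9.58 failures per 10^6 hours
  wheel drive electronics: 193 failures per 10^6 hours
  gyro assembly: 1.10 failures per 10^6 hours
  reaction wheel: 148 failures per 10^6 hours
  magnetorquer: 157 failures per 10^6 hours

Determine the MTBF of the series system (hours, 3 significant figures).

Series of exponential components: λ_sys = Σ λ_i
λ_sys = 0.00000958 + 0.000193 + 0.00000110 + 0.000148 + 0.000157 = 5.0868e-04 /h
MTBF = 1 / λ_sys = 1970 h

1970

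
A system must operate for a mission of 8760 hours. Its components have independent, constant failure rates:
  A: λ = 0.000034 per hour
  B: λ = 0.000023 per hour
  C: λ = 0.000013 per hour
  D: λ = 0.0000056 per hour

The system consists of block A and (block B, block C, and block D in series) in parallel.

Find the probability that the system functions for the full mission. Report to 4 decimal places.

R(A) = exp(−0.000034 × 8760) = 0.742420
R(B) = exp(−0.000023 × 8760) = 0.817520
R(C) = exp(−0.000013 × 8760) = 0.892365
R(D) = exp(−0.0000056 × 8760) = 0.952128
Series (B, C, and D): 0.817520 × 0.892365 × 0.952128 = 0.694602
Parallel (A and [0.694602]): 1 − (1 − 0.742420)(1 − 0.694602) = 0.9213

0.9213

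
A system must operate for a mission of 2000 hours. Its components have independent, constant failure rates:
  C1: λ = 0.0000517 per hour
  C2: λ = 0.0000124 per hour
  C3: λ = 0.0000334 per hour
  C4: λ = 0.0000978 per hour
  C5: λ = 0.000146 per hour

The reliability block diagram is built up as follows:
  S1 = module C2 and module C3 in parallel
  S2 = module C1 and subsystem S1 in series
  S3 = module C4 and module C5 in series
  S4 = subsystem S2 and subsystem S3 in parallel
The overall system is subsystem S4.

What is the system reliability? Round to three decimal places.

0.962

R(C1) = exp(−0.0000517 × 2000) = 0.90177
R(C2) = exp(−0.0000124 × 2000) = 0.97550
R(C3) = exp(−0.0000334 × 2000) = 0.93538
R(C4) = exp(−0.0000978 × 2000) = 0.82234
R(C5) = exp(−0.000146 × 2000) = 0.74677
Parallel (C2 and C3): 1 − (1 − 0.97550)(1 − 0.93538) = 0.99842
Series (C1 and [0.99842]): 0.90177 × 0.99842 = 0.90035
Series (C4 and C5): 0.82234 × 0.74677 = 0.61410
Parallel ([0.90035] and [0.61410]): 1 − (1 − 0.90035)(1 − 0.61410) = 0.962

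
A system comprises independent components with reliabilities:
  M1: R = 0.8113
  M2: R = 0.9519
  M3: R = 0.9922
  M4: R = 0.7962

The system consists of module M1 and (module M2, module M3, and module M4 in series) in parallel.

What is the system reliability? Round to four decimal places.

0.9532

Series (M2, M3, and M4): 0.951900 × 0.992200 × 0.796200 = 0.751991
Parallel (M1 and [0.751991]): 1 − (1 − 0.811300)(1 − 0.751991) = 0.9532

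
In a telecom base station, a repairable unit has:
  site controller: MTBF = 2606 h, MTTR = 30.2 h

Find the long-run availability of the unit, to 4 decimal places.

0.9885

A(site controller) = MTBF/(MTBF+MTTR) = 2606/(2606+30.2) = 0.9885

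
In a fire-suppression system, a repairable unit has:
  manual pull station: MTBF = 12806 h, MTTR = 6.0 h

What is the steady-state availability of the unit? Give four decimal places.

0.9995

A(manual pull station) = MTBF/(MTBF+MTTR) = 12806/(12806+6.0) = 0.9995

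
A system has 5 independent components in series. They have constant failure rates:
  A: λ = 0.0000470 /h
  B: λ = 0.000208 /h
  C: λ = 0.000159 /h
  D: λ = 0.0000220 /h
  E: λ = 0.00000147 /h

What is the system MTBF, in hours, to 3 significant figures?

2290

Series of exponential components: λ_sys = Σ λ_i
λ_sys = 0.0000470 + 0.000208 + 0.000159 + 0.0000220 + 0.00000147 = 4.3747e-04 /h
MTBF = 1 / λ_sys = 2290 h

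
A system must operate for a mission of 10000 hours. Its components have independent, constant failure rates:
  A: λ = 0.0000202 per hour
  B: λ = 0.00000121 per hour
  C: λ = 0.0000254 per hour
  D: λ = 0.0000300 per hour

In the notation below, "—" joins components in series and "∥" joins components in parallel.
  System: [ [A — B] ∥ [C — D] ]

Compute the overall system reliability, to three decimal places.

0.918

R(A) = exp(−0.0000202 × 10000) = 0.81709
R(B) = exp(−0.00000121 × 10000) = 0.98797
R(C) = exp(−0.0000254 × 10000) = 0.77569
R(D) = exp(−0.0000300 × 10000) = 0.74082
Series (A and B): 0.81709 × 0.98797 = 0.80726
Series (C and D): 0.77569 × 0.74082 = 0.57465
Parallel ([0.80726] and [0.57465]): 1 − (1 − 0.80726)(1 − 0.57465) = 0.918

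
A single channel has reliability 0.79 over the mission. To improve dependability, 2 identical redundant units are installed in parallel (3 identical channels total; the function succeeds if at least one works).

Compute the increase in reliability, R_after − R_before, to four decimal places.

0.2007

R_before = 0.79
R_after = 1 − (1 − 0.79)^3 = 0.9907
ΔR = 0.9907 − 0.79 = 0.2007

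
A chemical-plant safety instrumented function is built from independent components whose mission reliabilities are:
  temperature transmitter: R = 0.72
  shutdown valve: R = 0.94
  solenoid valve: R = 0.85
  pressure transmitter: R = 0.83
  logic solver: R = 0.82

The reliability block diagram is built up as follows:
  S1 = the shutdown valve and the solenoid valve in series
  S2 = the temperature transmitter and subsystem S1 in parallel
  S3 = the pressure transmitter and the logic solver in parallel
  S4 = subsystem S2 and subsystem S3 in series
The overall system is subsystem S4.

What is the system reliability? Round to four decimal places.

0.9148

Series (shutdown valve and solenoid valve): 0.940000 × 0.850000 = 0.799000
Parallel (temperature transmitter and [0.799000]): 1 − (1 − 0.720000)(1 − 0.799000) = 0.943720
Parallel (pressure transmitter and logic solver): 1 − (1 − 0.830000)(1 − 0.820000) = 0.969400
Series ([0.943720] and [0.969400]): 0.943720 × 0.969400 = 0.9148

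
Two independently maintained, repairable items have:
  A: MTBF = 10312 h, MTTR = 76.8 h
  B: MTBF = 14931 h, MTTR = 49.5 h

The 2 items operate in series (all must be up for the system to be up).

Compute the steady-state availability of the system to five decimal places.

A(A) = MTBF/(MTBF+MTTR) = 10312/(10312+76.8) = 0.992607
A(B) = MTBF/(MTBF+MTTR) = 14931/(14931+49.5) = 0.996696
Series availability: 0.992607 × 0.996696 = 0.98933

0.98933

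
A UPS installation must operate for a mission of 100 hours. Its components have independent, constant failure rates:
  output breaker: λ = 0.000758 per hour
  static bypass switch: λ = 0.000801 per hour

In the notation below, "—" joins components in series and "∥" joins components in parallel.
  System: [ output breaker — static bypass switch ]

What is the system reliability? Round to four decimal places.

R(output breaker) = exp(−0.000758 × 100) = 0.927002
R(static bypass switch) = exp(−0.000801 × 100) = 0.923024
Series (output breaker and static bypass switch): 0.927002 × 0.923024 = 0.8556

0.8556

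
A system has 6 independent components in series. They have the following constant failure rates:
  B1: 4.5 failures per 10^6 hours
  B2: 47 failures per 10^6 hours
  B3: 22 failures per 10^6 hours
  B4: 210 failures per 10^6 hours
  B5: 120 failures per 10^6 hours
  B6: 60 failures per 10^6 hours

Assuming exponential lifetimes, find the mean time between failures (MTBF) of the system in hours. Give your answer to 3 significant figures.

Series of exponential components: λ_sys = Σ λ_i
λ_sys = 0.0000045 + 0.000047 + 0.000022 + 0.00021 + 0.00012 + 0.000060 = 4.6350e-04 /h
MTBF = 1 / λ_sys = 2160 h

2160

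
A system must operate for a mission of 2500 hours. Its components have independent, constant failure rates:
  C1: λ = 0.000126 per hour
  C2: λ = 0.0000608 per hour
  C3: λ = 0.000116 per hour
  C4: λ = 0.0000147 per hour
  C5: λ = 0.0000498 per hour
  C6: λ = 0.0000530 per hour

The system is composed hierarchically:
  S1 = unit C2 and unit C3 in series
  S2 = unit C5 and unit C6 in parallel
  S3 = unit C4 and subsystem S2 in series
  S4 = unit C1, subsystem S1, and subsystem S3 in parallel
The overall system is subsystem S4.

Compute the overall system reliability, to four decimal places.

R(C1) = exp(−0.000126 × 2500) = 0.729789
R(C2) = exp(−0.0000608 × 2500) = 0.858988
R(C3) = exp(−0.000116 × 2500) = 0.748264
R(C4) = exp(−0.0000147 × 2500) = 0.963917
R(C5) = exp(−0.0000498 × 2500) = 0.882938
R(C6) = exp(−0.0000530 × 2500) = 0.875903
Series (C2 and C3): 0.858988 × 0.748264 = 0.642750
Parallel (C5 and C6): 1 − (1 − 0.882938)(1 − 0.875903) = 0.985473
Series (C4 and [0.985473]): 0.963917 × 0.985473 = 0.949914
Parallel (C1, [0.642750], and [0.949914]): 1 − (1 − 0.729789)(1 − 0.642750)(1 − 0.949914) = 0.9952

0.9952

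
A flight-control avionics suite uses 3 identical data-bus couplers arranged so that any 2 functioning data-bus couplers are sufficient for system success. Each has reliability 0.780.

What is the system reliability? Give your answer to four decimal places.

0.8761

R = Σ_{i=2}^{3} C(3,i) p^i (1−p)^{3−i} with p = 0.780
C(3,2)·0.780^2·0.220^1 = 0.401544
C(3,3)·0.780^3·0.220^0 = 0.474552
Sum = 0.8761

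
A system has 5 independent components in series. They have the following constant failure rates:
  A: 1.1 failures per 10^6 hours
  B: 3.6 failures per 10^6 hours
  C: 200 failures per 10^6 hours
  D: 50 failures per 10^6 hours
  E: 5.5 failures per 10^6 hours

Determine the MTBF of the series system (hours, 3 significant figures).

3840

Series of exponential components: λ_sys = Σ λ_i
λ_sys = 0.0000011 + 0.0000036 + 0.00020 + 0.000050 + 0.0000055 = 2.6020e-04 /h
MTBF = 1 / λ_sys = 3840 h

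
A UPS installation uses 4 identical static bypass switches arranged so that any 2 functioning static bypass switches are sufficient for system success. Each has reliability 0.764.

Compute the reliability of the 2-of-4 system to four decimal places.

R = Σ_{i=2}^{4} C(4,i) p^i (1−p)^{4−i} with p = 0.764
C(4,2)·0.764^2·0.236^2 = 0.195057
C(4,3)·0.764^3·0.236^1 = 0.420971
C(4,4)·0.764^4·0.236^0 = 0.340701
Sum = 0.9567

0.9567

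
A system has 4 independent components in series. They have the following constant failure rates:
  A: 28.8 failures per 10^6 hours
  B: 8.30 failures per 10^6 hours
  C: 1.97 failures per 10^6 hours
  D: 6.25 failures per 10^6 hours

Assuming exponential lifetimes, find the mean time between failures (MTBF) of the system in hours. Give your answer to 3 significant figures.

Series of exponential components: λ_sys = Σ λ_i
λ_sys = 0.0000288 + 0.00000830 + 0.00000197 + 0.00000625 = 4.5320e-05 /h
MTBF = 1 / λ_sys = 22100 h

22100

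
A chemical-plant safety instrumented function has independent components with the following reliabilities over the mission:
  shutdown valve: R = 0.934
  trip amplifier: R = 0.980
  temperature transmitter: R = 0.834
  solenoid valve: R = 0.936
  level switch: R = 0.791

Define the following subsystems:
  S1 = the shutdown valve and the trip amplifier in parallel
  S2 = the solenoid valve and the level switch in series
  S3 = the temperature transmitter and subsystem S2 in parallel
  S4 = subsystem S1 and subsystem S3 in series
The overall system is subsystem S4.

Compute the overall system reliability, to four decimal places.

0.9556

Parallel (shutdown valve and trip amplifier): 1 − (1 − 0.934000)(1 − 0.980000) = 0.998680
Series (solenoid valve and level switch): 0.936000 × 0.791000 = 0.740376
Parallel (temperature transmitter and [0.740376]): 1 − (1 − 0.834000)(1 − 0.740376) = 0.956902
Series ([0.998680] and [0.956902]): 0.998680 × 0.956902 = 0.9556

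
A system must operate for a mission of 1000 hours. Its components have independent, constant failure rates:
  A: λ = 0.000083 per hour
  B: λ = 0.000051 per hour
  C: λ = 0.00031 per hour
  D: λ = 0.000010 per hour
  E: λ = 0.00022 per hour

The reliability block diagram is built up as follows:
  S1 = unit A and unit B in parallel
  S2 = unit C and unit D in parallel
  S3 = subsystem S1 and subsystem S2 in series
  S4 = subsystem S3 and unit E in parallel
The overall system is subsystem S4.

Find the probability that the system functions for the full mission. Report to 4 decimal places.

R(A) = exp(−0.000083 × 1000) = 0.920351
R(B) = exp(−0.000051 × 1000) = 0.950279
R(C) = exp(−0.00031 × 1000) = 0.733447
R(D) = exp(−0.000010 × 1000) = 0.990050
R(E) = exp(−0.00022 × 1000) = 0.802519
Parallel (A and B): 1 − (1 − 0.920351)(1 − 0.950279) = 0.996040
Parallel (C and D): 1 − (1 − 0.733447)(1 − 0.990050) = 0.997348
Series ([0.996040] and [0.997348]): 0.996040 × 0.997348 = 0.993399
Parallel ([0.993399] and E): 1 − (1 − 0.993399)(1 − 0.802519) = 0.9987

0.9987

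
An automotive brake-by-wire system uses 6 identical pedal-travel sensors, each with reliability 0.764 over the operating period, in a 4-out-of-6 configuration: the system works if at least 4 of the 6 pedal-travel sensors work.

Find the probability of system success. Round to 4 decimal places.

0.8521

R = Σ_{i=4}^{6} C(6,i) p^i (1−p)^{6−i} with p = 0.764
C(6,4)·0.764^4·0.236^2 = 0.284635
C(6,5)·0.764^5·0.236^1 = 0.368579
C(6,6)·0.764^6·0.236^0 = 0.198866
Sum = 0.8521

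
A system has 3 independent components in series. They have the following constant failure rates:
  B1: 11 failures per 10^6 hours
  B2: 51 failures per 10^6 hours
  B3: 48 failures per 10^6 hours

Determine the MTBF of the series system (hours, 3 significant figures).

9090

Series of exponential components: λ_sys = Σ λ_i
λ_sys = 0.000011 + 0.000051 + 0.000048 = 1.1000e-04 /h
MTBF = 1 / λ_sys = 9090 h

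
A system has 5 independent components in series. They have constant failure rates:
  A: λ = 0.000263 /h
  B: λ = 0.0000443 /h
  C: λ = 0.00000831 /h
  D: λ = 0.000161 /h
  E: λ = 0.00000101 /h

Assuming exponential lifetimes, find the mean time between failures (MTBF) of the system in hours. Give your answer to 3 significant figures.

2090

Series of exponential components: λ_sys = Σ λ_i
λ_sys = 0.000263 + 0.0000443 + 0.00000831 + 0.000161 + 0.00000101 = 4.7762e-04 /h
MTBF = 1 / λ_sys = 2090 h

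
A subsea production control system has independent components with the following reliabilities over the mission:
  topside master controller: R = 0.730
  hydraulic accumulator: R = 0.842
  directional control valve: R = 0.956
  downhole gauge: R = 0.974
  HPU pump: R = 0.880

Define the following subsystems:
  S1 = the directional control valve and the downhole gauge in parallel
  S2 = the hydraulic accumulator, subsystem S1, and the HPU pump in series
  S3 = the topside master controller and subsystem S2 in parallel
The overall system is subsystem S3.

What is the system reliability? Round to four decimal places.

Parallel (directional control valve and downhole gauge): 1 − (1 − 0.956000)(1 − 0.974000) = 0.998856
Series (hydraulic accumulator, [0.998856], and HPU pump): 0.842000 × 0.998856 × 0.880000 = 0.740112
Parallel (topside master controller and [0.740112]): 1 − (1 − 0.730000)(1 − 0.740112) = 0.9298

0.9298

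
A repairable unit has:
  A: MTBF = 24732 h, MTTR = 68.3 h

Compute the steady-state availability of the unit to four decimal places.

A(A) = MTBF/(MTBF+MTTR) = 24732/(24732+68.3) = 0.9972

0.9972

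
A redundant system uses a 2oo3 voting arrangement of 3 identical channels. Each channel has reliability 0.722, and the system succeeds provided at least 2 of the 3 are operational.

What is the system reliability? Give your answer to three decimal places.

0.811

R = Σ_{i=2}^{3} C(3,i) p^i (1−p)^{3−i} with p = 0.722
C(3,2)·0.722^2·0.278^1 = 0.43475
C(3,3)·0.722^3·0.278^0 = 0.37637
Sum = 0.811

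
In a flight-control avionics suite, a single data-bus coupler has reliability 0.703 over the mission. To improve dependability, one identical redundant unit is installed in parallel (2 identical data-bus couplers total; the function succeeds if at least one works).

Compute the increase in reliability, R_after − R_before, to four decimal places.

0.2088

R_before = 0.703
R_after = 1 − (1 − 0.703)^2 = 0.9118
ΔR = 0.9118 − 0.703 = 0.2088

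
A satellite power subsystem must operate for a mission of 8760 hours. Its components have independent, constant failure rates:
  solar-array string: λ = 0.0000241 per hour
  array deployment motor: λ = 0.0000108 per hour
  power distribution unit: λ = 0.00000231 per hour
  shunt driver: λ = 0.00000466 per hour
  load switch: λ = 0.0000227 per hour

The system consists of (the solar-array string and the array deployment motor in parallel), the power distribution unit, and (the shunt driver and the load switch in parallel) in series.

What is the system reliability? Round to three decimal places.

0.956

R(solar-array string) = exp(−0.0000241 × 8760) = 0.80968
R(array deployment motor) = exp(−0.0000108 × 8760) = 0.90973
R(power distribution unit) = exp(−0.00000231 × 8760) = 0.97997
R(shunt driver) = exp(−0.00000466 × 8760) = 0.96000
R(load switch) = exp(−0.0000227 × 8760) = 0.81967
Parallel (solar-array string and array deployment motor): 1 − (1 − 0.80968)(1 − 0.90973) = 0.98282
Parallel (shunt driver and load switch): 1 − (1 − 0.96000)(1 − 0.81967) = 0.99279
Series ([0.98282], power distribution unit, and [0.99279]): 0.98282 × 0.97997 × 0.99279 = 0.956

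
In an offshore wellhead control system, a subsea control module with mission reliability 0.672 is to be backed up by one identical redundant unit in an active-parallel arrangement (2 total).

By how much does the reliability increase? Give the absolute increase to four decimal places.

R_before = 0.672
R_after = 1 − (1 − 0.672)^2 = 0.8924
ΔR = 0.8924 − 0.672 = 0.2204

0.2204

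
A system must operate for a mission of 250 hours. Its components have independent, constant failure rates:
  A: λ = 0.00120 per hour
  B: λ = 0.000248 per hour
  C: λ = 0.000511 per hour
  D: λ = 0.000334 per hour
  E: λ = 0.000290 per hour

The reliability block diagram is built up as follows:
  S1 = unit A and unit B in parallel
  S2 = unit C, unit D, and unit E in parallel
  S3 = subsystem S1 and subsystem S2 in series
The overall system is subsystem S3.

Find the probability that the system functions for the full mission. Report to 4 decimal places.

0.9838

R(A) = exp(−0.00120 × 250) = 0.740818
R(B) = exp(−0.000248 × 250) = 0.939883
R(C) = exp(−0.000511 × 250) = 0.880073
R(D) = exp(−0.000334 × 250) = 0.919891
R(E) = exp(−0.000290 × 250) = 0.930066
Parallel (A and B): 1 − (1 − 0.740818)(1 − 0.939883) = 0.984419
Parallel (C, D, and E): 1 − (1 − 0.880073)(1 − 0.919891)(1 − 0.930066) = 0.999328
Series ([0.984419] and [0.999328]): 0.984419 × 0.999328 = 0.9838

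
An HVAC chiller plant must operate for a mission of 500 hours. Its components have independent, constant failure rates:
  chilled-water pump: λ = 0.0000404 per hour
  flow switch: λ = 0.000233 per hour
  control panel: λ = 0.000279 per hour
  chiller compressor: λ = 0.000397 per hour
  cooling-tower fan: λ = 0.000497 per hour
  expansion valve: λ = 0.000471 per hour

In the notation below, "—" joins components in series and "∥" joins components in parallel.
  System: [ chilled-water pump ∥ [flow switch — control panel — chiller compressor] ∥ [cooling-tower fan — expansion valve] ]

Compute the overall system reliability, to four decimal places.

R(chilled-water pump) = exp(−0.0000404 × 500) = 0.980003
R(flow switch) = exp(−0.000233 × 500) = 0.890030
R(control panel) = exp(−0.000279 × 500) = 0.869793
R(chiller compressor) = exp(−0.000397 × 500) = 0.819960
R(cooling-tower fan) = exp(−0.000497 × 500) = 0.779970
R(expansion valve) = exp(−0.000471 × 500) = 0.790176
Series (flow switch, control panel, and chiller compressor): 0.890030 × 0.869793 × 0.819960 = 0.634765
Series (cooling-tower fan and expansion valve): 0.779970 × 0.790176 = 0.616314
Parallel (chilled-water pump, [0.634765], and [0.616314]): 1 − (1 − 0.980003)(1 − 0.634765)(1 − 0.616314) = 0.9972

0.9972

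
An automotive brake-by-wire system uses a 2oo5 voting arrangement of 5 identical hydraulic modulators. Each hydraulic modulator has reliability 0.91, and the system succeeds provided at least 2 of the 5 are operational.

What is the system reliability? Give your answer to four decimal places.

0.9997

R = Σ_{i=2}^{5} C(5,i) p^i (1−p)^{5−i} with p = 0.91
C(5,2)·0.91^2·0.09^3 = 0.006037
C(5,3)·0.91^3·0.09^2 = 0.061039
C(5,4)·0.91^4·0.09^1 = 0.308587
C(5,5)·0.91^5·0.09^0 = 0.624032
Sum = 0.9997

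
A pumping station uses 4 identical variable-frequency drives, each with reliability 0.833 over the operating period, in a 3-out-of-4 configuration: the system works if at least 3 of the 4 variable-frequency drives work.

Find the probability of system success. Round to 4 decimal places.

R = Σ_{i=3}^{4} C(4,i) p^i (1−p)^{4−i} with p = 0.833
C(4,3)·0.833^3·0.167^1 = 0.386110
C(4,4)·0.833^4·0.167^0 = 0.481482
Sum = 0.8676

0.8676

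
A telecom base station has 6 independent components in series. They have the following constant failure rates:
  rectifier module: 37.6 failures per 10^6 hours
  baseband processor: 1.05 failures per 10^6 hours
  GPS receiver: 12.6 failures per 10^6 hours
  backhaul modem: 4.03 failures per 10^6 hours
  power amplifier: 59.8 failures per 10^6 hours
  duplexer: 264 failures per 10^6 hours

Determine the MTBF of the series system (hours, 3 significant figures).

2640

Series of exponential components: λ_sys = Σ λ_i
λ_sys = 0.0000376 + 0.00000105 + 0.0000126 + 0.00000403 + 0.0000598 + 0.000264 = 3.7908e-04 /h
MTBF = 1 / λ_sys = 2640 h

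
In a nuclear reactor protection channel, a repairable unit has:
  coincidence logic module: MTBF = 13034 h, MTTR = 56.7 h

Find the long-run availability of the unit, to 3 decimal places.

A(coincidence logic module) = MTBF/(MTBF+MTTR) = 13034/(13034+56.7) = 0.996

0.996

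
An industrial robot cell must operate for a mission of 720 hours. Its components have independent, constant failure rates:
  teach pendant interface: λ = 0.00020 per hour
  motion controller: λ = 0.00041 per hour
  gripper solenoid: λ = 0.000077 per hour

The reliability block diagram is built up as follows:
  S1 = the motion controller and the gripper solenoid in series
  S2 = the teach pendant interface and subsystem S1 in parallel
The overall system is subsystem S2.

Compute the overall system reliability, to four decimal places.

0.9603

R(teach pendant interface) = exp(−0.00020 × 720) = 0.865888
R(motion controller) = exp(−0.00041 × 720) = 0.744383
R(gripper solenoid) = exp(−0.000077 × 720) = 0.946069
Series (motion controller and gripper solenoid): 0.744383 × 0.946069 = 0.704238
Parallel (teach pendant interface and [0.704238]): 1 − (1 − 0.865888)(1 − 0.704238) = 0.9603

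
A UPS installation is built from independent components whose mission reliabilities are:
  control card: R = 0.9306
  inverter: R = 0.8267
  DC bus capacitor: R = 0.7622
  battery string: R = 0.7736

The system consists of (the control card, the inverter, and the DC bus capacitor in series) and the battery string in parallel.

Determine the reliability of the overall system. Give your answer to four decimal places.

Series (control card, inverter, and DC bus capacitor): 0.930600 × 0.826700 × 0.762200 = 0.586381
Parallel ([0.586381] and battery string): 1 − (1 − 0.586381)(1 − 0.773600) = 0.9064

0.9064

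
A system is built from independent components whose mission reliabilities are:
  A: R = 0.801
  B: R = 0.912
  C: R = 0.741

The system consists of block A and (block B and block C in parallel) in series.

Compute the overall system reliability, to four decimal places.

0.7827

Parallel (B and C): 1 − (1 − 0.912000)(1 − 0.741000) = 0.977208
Series (A and [0.977208]): 0.801000 × 0.977208 = 0.7827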